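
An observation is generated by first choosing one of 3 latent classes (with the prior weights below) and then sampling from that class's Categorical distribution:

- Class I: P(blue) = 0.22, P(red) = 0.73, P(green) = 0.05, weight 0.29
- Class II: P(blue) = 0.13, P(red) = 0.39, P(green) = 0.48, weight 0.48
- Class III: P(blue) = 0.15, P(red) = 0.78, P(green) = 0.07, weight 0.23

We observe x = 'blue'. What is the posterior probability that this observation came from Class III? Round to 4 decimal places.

The responsibility of component k is π_k f_k(x) divided by Σ_j π_j f_j(x).
Categorical probabilities:
  p_I = P(blue | comp) = 0.22
  p_II = P(blue | comp) = 0.13
  p_III = P(blue | comp) = 0.15
Unnormalised posteriors:
  π_I·p_I = 0.29 × 0.22 = 0.0638
  π_II·p_II = 0.48 × 0.13 = 0.0624
  π_III·p_III = 0.23 × 0.15 = 0.0345
Denominator: 0.0638 + 0.0624 + 0.0345 = 0.1607
P(Class III | x) = 0.0345 / 0.1607 ≈ 0.2147

0.2147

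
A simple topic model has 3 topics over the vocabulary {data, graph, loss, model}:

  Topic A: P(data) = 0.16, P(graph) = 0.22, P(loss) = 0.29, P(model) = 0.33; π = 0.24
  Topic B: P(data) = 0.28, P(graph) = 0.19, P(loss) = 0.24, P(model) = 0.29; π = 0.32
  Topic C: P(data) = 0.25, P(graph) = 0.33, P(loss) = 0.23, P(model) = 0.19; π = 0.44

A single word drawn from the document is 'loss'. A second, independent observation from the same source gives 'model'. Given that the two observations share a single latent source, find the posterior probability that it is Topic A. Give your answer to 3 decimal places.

By Bayes' theorem, P(k | x) = π_k f_k(x) / Σ_j π_j f_j(x).
Since both observations come from the same component, the likelihood for component k is f_k(x₁)·f_k(x₂).
  p_A = [0.29] × [0.33] = 0.0957
  p_B = [0.24] × [0.29] = 0.0696
  p_C = [0.23] × [0.19] = 0.0437
Prior × likelihood for each component:
  π_A·p_A = 0.24 × 0.0957 = 0.022968
  π_B·p_B = 0.32 × 0.0696 = 0.022272
  π_C·p_C = 0.44 × 0.0437 = 0.019228
Normaliser: 0.022968 + 0.022272 + 0.019228 = 0.064468
P(Topic A | x₁,x₂) ≈ 0.356

0.356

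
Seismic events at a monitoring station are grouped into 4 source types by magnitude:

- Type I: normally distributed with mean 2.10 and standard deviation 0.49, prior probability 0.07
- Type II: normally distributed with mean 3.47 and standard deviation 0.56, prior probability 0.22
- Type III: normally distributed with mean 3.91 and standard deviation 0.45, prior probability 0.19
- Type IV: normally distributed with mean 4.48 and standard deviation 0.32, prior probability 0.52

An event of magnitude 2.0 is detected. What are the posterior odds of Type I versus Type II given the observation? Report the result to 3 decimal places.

Posterior odds = (π_i f_i(x)) / (π_j f_j(x)); the normalising sum cancels.
Component likelihoods at x = 2.0:
  f_I = (1/(0.49·√(2π)))·exp(−(2.0−2.10)²/(2·0.49²)) = 0.814168·exp(-0.02082) = 0.797388
  f_II = (1/(0.56·√(2π)))·exp(−(2.0−3.47)²/(2·0.56²)) = 0.712397·exp(-3.44531) = 0.0227218
  f_III = (1/(0.45·√(2π)))·exp(−(2.0−3.91)²/(2·0.45²)) = 0.886538·exp(-9.00765) = 0.000108573
  f_IV = (1/(0.32·√(2π)))·exp(−(2.0−4.48)²/(2·0.32²)) = 1.246695·exp(-30.03125) = 1.13072e-13
Posterior odds = (π_I·f_I) / (π_II·f_II) = (0.07·0.797388) / (0.22·0.0227218) = 0.0558172 / 0.00499879 ≈ 11.166

11.166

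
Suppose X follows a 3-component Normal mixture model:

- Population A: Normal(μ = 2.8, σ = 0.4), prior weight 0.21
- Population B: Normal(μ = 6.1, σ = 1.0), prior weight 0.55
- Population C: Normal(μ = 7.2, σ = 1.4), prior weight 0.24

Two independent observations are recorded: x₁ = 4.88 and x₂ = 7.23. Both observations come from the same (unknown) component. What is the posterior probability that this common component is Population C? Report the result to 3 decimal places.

Apply Bayes' rule: the posterior for each component is proportional to its prior times its likelihood at x.
Since both observations come from the same component, the likelihood for component k is f_k(x₁)·f_k(x₂).
  f_A = [1.34026e-06] × [2.31483e-27] = 3.10247e-33
  f_B = [0.189543] × [0.210686] = 0.039934
  f_C = [0.0721887] × [0.284893] = 0.0205661
Multiply by the mixture weights:
  P(Z=A)·f_A = 0.21 × 3.10247e-33 = 6.5152e-34
  P(Z=B)·f_B = 0.55 × 0.039934 = 0.0219637
  P(Z=C)·f_C = 0.24 × 0.0205661 = 0.00493586
Evidence: 6.5152e-34 + 0.0219637 + 0.00493586 = 0.0268996
P(Population C | x₁, x₂) = 0.00493586 / 0.0268996 ≈ 0.183

0.183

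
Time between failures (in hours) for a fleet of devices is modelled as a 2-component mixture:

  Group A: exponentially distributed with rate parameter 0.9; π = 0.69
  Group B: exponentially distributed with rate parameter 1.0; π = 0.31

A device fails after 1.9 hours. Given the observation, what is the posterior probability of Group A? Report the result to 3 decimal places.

P(component k | x) = π_k·f_k(x) / marginal(x), where marginal(x) = Σ_j π_j·f_j(x).
Evaluate each component's likelihood at the observed value:
  L_A = 0.162779
  L_B = 0.149569
Weight by the priors:
  π_A·L_A = 0.69 × 0.162779 = 0.112318
  π_B·L_B = 0.31 × 0.149569 = 0.0463663
Evidence: 0.112318 + 0.0463663 = 0.158684
P(Group A | data) = 0.112318 / 0.158684 ≈ 0.708

0.708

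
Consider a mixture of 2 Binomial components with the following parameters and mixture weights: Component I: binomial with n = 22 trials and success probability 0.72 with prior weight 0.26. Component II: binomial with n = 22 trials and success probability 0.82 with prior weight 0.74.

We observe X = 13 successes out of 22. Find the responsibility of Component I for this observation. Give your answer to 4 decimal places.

P(component k | x) = π_k·f_k(x) / marginal(x), where marginal(x) = Σ_j π_j·f_j(x).
Binomial probabilities:
  L_I = 0.0735306
  L_II = 0.00747749
Prior × likelihood for each component:
  π_I·L_I = 0.26 × 0.0735306 = 0.019118
  π_II·L_II = 0.74 × 0.00747749 = 0.00553334
Marginal: 0.019118 + 0.00553334 = 0.0246513
P(Component I | data) = 0.019118 / 0.0246513 ≈ 0.7755

0.7755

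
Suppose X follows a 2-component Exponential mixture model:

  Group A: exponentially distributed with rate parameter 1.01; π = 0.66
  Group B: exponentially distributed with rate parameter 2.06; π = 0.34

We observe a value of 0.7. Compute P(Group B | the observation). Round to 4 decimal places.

0.3350

The responsibility of component k is π_k f_k(x) divided by Σ_j π_j f_j(x).
Component likelihoods at x = 0.7:
  L_A = 0.498053
  L_B = 0.487096
Prior × likelihood for each component:
  π_A·L_A = 0.66 × 0.498053 = 0.328715
  π_B·L_B = 0.34 × 0.487096 = 0.165613
Evidence: 0.328715 + 0.165613 = 0.494327
Responsibility of Group B: 0.165613 / 0.494327 ≈ 0.3350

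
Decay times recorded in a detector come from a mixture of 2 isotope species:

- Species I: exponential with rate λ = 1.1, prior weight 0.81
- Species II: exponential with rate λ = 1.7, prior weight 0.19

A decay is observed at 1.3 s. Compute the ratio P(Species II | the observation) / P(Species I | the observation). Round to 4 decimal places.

Posterior odds = (π_i f_i(x)) / (π_j f_j(x)); the normalising sum cancels.
Component likelihoods at x = 1.3 s:
  L_I = 1.1·e^(−1.1·1.3) = 1.1·e^(−1.4300) = 0.26324
  L_II = 1.7·e^(−1.7·1.3) = 1.7·e^(−2.2100) = 0.186491
Odds = (0.19/0.81) × (0.186491/0.26324) = 0.234568 × 0.708446 ≈ 0.1662

0.1662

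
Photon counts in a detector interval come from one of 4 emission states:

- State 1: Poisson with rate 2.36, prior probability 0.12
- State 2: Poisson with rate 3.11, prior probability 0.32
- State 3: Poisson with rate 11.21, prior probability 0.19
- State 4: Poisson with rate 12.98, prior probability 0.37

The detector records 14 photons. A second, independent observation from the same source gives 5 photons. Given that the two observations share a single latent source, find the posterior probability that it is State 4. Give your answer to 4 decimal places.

0.4779

P(component k | x) = P(Z=k)·f_k(x) / marginal(x), where marginal(x) = Σ_j P(Z=j)·f_j(x).
Since both observations come from the same component, the likelihood for component k is f_k(x₁)·f_k(x₂).
  p_1 = [1.80063e-07] × [0.0576028] = 1.03721e-08
  p_2 = [4.05118e-06] × [0.108135] = 4.38073e-07
  p_3 = [0.0768474] × [0.0199713] = 0.00153474
  p_4 = [0.101928] × [0.00708027] = 0.00072168
Multiply by the mixture weights:
  P(Z=1)·p_1 = 0.12 × 1.03721e-08 = 1.24466e-09
  P(Z=2)·p_2 = 0.32 × 4.38073e-07 = 1.40183e-07
  P(Z=3)·p_3 = 0.19 × 0.00153474 = 0.000291601
  P(Z=4)·p_4 = 0.37 × 0.00072168 = 0.000267022
Marginal: 1.24466e-09 + 1.40183e-07 + 0.000291601 + 0.000267022 = 0.000558764
P(State 4 | x₁, x₂) ≈ 0.4779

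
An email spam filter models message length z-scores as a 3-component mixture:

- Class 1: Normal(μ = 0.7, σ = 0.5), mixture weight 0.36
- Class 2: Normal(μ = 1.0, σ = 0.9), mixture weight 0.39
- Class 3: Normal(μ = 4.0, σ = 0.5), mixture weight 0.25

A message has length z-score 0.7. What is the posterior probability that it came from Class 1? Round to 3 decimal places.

By Bayes' theorem, P(k | x) = w_k f_k(x) / Σ_j w_j f_j(x).
Evaluate each component's likelihood at the observed value:
  f_1 = (1/(0.5·√(2π)))·exp(−(0.7−0.7)²/(2·0.5²)) = 0.797885·exp(-0.00000) = 0.797885
  f_2 = (1/(0.9·√(2π)))·exp(−(0.7−1.0)²/(2·0.9²)) = 0.443269·exp(-0.05556) = 0.419315
  f_3 = (1/(0.5·√(2π)))·exp(−(0.7−4.0)²/(2·0.5²)) = 0.797885·exp(-21.78000) = 2.77336e-10
Weight by the priors:
  w_1·f_1 = 0.36 × 0.797885 = 0.287238
  w_2·f_2 = 0.39 × 0.419315 = 0.163533
  w_3·f_3 = 0.25 × 2.77336e-10 = 6.9334e-11
Denominator: 0.287238 + 0.163533 + 6.9334e-11 = 0.450771
P(Class 1 | the observation) = 0.287238 / 0.450771 ≈ 0.637

0.637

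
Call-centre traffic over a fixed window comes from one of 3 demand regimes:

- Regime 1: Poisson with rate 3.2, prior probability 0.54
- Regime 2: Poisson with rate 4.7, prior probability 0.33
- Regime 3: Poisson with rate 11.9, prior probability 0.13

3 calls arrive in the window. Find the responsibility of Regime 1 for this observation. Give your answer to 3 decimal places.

By Bayes' theorem, P(k | x) = π_k f_k(x) / Σ_j π_j f_j(x).
Component likelihoods at x = 3 calls:
  L_1 = 0.222616
  L_2 = 0.157383
  L_3 = 0.00190715
Unnormalised posteriors:
  π_1·L_1 = 0.54 × 0.222616 = 0.120213
  π_2·L_2 = 0.33 × 0.157383 = 0.0519364
  π_3·L_3 = 0.13 × 0.00190715 = 0.00024793
Sum: 0.120213 + 0.0519364 + 0.00024793 = 0.172397
Responsibility of Regime 1: 0.120213 / 0.172397 ≈ 0.697

0.697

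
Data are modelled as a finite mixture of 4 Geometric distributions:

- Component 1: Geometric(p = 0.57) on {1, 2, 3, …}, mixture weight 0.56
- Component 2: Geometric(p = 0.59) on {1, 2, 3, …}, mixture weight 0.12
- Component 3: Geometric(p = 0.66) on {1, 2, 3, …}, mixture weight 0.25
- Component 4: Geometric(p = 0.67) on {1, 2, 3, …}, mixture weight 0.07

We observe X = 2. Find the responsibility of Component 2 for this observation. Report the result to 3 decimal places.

By Bayes' theorem, P(k | x) = P(Z=k) f_k(x) / Σ_j P(Z=j) f_j(x).
Evaluate each component's likelihood at the observed value:
  f_1 = 0.2451
  f_2 = 0.2419
  f_3 = 0.2244
  f_4 = 0.2211
Unnormalised posteriors:
  P(Z=1)·f_1 = 0.56 × 0.2451 = 0.137256
  P(Z=2)·f_2 = 0.12 × 0.2419 = 0.029028
  P(Z=3)·f_3 = 0.25 × 0.2244 = 0.0561
  P(Z=4)·f_4 = 0.07 × 0.2211 = 0.015477
Normaliser: 0.137256 + 0.029028 + 0.0561 + 0.015477 = 0.237861
So the posterior for Component 2 is 0.029028 / 0.237861 ≈ 0.122.

0.122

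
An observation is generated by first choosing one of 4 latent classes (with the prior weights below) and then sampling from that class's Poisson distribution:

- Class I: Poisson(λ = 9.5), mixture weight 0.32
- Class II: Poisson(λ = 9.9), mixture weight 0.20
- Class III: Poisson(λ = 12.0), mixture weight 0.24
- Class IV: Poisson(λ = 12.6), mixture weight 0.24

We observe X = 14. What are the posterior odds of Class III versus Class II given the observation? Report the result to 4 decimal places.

Only the two components matter; the odds are (π_i f_i(x)) / (π_j f_j(x)).
Component likelihoods at x = 14:
  p_I = e^(−9.5)·9.5^14/14! = 0.0418721
  p_II = e^(−9.9)·9.9^14/14! = 0.0499999
  p_III = e^(−12.0)·12.0^14/14! = 0.0904889
  p_IV = e^(−12.6)·12.6^14/14! = 0.0983261
Posterior odds = (π_III·p_III) / (π_II·p_II) = (0.24·0.0904889) / (0.20·0.0499999) = 0.0217173 / 0.00999998 ≈ 2.1717

2.1717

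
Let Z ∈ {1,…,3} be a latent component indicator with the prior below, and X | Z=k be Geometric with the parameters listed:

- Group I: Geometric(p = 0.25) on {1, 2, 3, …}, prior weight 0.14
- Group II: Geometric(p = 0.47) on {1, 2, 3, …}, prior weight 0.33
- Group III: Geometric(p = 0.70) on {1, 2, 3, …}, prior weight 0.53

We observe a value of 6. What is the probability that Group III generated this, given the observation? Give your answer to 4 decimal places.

0.0574

By Bayes' theorem, P(k | x) = π_k f_k(x) / Σ_j π_j f_j(x).
Geometric probabilities:
  L_I = 0.25·(1−0.25)^5 = 0.25·0.237305 = 0.0593262
  L_II = 0.47·(1−0.47)^5 = 0.47·0.0418195 = 0.0196552
  L_III = 0.70·(1−0.70)^5 = 0.70·0.00243 = 0.001701
Unnormalised posteriors:
  π_I·L_I = 0.14 × 0.0593262 = 0.00830566
  π_II·L_II = 0.33 × 0.0196552 = 0.00648621
  π_III·L_III = 0.53 × 0.001701 = 0.00090153
Marginal: 0.00830566 + 0.00648621 + 0.00090153 = 0.0156934
P(Group III | x) = 0.00090153 / 0.0156934 ≈ 0.0574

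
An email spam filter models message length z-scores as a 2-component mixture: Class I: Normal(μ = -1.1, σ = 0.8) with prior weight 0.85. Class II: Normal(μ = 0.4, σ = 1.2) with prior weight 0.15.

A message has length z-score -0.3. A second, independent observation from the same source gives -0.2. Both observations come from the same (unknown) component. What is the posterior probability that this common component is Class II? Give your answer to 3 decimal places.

P(component k | x) = π_k·f_k(x) / marginal(x), where marginal(x) = Σ_j π_j·f_j(x).
Since both observations come from the same component, the likelihood for component k is f_k(x₁)·f_k(x₂).
  p_I = [(1/(0.8·√(2π)))·exp(−(-0.3−-1.1)²/(2·0.8²)) = 0.498678·exp(-0.50000) = 0.302463] × [0.264846] = 0.0801062
  p_II = [(1/(1.2·√(2π)))·exp(−(-0.3−0.4)²/(2·1.2²)) = 0.332452·exp(-0.17014) = 0.280439] × [0.293388] = 0.0822774
Weight by the priors:
  π_I·p_I = 0.85 × 0.0801062 = 0.0680902
  π_II·p_II = 0.15 × 0.0822774 = 0.0123416
Sum: 0.0680902 + 0.0123416 = 0.0804318
So the posterior for Class II is 0.0123416 / 0.0804318 ≈ 0.153.

0.153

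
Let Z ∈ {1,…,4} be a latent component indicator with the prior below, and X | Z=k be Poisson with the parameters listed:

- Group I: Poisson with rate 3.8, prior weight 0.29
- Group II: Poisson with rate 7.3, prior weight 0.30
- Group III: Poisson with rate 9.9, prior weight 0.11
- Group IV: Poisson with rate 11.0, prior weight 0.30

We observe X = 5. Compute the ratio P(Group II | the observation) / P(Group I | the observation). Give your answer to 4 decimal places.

Only the two components matter; the odds are (w_i f_i(x)) / (w_j f_j(x)).
Poisson probabilities:
  p_I = e^(−3.8)·3.8^5/5! = 0.147713
  p_II = e^(−7.3)·7.3^5/5! = 0.116703
  p_III = e^(−9.9)·9.9^5/5! = 0.039763
  p_IV = e^(−11.0)·11.0^5/5! = 0.0224152
Posterior odds = (w_II·p_II) / (w_I·p_I) = (0.30·0.116703) / (0.29·0.147713) = 0.035011 / 0.0428367 ≈ 0.8173

0.8173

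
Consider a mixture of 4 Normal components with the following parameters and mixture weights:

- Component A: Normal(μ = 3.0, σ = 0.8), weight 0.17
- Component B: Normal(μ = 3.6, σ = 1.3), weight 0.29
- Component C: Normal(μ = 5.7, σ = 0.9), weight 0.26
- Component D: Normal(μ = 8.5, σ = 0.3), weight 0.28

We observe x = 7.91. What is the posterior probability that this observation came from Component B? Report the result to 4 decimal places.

By Bayes' theorem, P(k | x) = π_k f_k(x) / Σ_j π_j f_j(x).
Normal densities:
  p_A = (1/(0.8·√(2π)))·exp(−(7.91−3.0)²/(2·0.8²)) = 0.498678·exp(-18.83445) = 3.29702e-09
  p_B = (1/(1.3·√(2π)))·exp(−(7.91−3.6)²/(2·1.3²)) = 0.306879·exp(-5.49589) = 0.00125931
  p_C = (1/(0.9·√(2π)))·exp(−(7.91−5.7)²/(2·0.9²)) = 0.443269·exp(-3.01488) = 0.0217432
  p_D = (1/(0.3·√(2π)))·exp(−(7.91−8.5)²/(2·0.3²)) = 1.329808·exp(-1.93389) = 0.19227
Prior × likelihood for each component:
  π_A·p_A = 0.17 × 3.29702e-09 = 5.60493e-10
  π_B·p_B = 0.29 × 0.00125931 = 0.0003652
  π_C·p_C = 0.26 × 0.0217432 = 0.00565323
  π_D·p_D = 0.28 × 0.19227 = 0.0538356
Evidence: 5.60493e-10 + 0.0003652 + 0.00565323 + 0.0538356 = 0.059854
Responsibility of Component B: 0.0003652 / 0.059854 ≈ 0.0061

0.0061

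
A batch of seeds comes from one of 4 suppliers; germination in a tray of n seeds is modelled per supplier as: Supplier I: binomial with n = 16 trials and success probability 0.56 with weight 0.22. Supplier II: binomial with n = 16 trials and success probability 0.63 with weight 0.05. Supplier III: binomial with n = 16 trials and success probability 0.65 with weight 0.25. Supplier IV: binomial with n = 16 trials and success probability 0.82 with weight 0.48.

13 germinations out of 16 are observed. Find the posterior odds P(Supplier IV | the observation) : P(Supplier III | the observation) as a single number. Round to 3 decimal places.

Since P(k|x) ∝ π_k f_k(x), the posterior odds are π_i f_i(x) / (π_j f_j(x)).
Binomial probabilities:
  f_I = 0.0254092
  f_II = 0.0698587
  f_III = 0.0887699
  f_IV = 0.247506
0.118803 / 0.0221925 ≈ 5.353

5.353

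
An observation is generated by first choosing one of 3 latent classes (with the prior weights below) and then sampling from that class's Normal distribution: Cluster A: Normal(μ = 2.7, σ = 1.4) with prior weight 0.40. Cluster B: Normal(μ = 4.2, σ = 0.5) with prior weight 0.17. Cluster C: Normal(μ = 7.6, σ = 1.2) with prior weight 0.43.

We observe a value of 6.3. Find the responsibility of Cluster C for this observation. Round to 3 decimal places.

The responsibility of component k is w_k f_k(x) divided by Σ_j w_j f_j(x).
Normal densities:
  f_A = (1/(1.4·√(2π)))·exp(−(6.3−2.7)²/(2·1.4²)) = 0.284959·exp(-3.30612) = 0.010446
  f_B = (1/(0.5·√(2π)))·exp(−(6.3−4.2)²/(2·0.5²)) = 0.797885·exp(-8.82000) = 0.000117886
  f_C = (1/(1.2·√(2π)))·exp(−(6.3−7.6)²/(2·1.2²)) = 0.332452·exp(-0.58681) = 0.184877
Prior × likelihood for each component:
  w_A·f_A = 0.40 × 0.010446 = 0.00417841
  w_B·f_B = 0.17 × 0.000117886 = 2.00406e-05
  w_C·f_C = 0.43 × 0.184877 = 0.079497
Evidence: 0.00417841 + 2.00406e-05 + 0.079497 = 0.0836955
P(Cluster C | data) = 0.079497 / 0.0836955 ≈ 0.950

0.950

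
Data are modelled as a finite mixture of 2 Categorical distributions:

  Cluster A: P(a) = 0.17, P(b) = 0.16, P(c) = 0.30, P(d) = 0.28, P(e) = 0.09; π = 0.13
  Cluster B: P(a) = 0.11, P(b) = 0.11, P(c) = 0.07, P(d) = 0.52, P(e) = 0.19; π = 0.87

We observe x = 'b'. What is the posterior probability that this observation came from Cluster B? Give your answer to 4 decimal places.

The responsibility of component k is P(Z=k) f_k(x) divided by Σ_j P(Z=j) f_j(x).
Categorical probabilities:
  p_A = P(b | comp) = 0.16
  p_B = P(b | comp) = 0.11
Multiply by the mixture weights:
  P(Z=A)·p_A = 0.13 × 0.16 = 0.0208
  P(Z=B)·p_B = 0.87 × 0.11 = 0.0957
Normaliser: 0.0208 + 0.0957 = 0.1165
So the posterior for Cluster B is 0.0957 / 0.1165 ≈ 0.8215.

0.8215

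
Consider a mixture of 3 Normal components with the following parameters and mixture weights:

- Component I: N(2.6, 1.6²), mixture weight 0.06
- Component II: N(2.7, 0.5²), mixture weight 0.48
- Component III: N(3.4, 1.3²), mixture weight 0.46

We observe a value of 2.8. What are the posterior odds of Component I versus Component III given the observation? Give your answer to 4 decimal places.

Only the two components matter; the odds are (P(Z=i) f_i(x)) / (P(Z=j) f_j(x)).
Evaluate each component's likelihood at the observed value:
  f_I = (1/(1.6·√(2π)))·exp(−(2.8−2.6)²/(2·1.6²)) = 0.249339·exp(-0.00781) = 0.247399
  f_II = (1/(0.5·√(2π)))·exp(−(2.8−2.7)²/(2·0.5²)) = 0.797885·exp(-0.02000) = 0.782085
  f_III = (1/(1.3·√(2π)))·exp(−(2.8−3.4)²/(2·1.3²)) = 0.306879·exp(-0.10651) = 0.275874
Odds = (0.06/0.46) × (0.247399/0.275874) = 0.130435 × 0.896782 ≈ 0.1170

0.1170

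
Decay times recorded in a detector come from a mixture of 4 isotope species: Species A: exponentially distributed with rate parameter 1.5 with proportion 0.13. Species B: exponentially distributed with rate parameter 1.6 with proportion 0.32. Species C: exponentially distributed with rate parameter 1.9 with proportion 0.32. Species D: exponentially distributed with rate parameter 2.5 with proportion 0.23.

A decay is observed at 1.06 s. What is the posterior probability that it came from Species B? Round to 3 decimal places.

Apply Bayes' rule: the posterior for each component is proportional to its prior times its likelihood at x.
Evaluate each component's likelihood at the observed value:
  f_A = 0.305888
  f_B = 0.293465
  f_C = 0.253562
  f_D = 0.176628
Weight by the priors:
  π_A·f_A = 0.13 × 0.305888 = 0.0397655
  π_B·f_B = 0.32 × 0.293465 = 0.0939088
  π_C·f_C = 0.32 × 0.253562 = 0.0811399
  π_D·f_D = 0.23 × 0.176628 = 0.0406244
Evidence: 0.0397655 + 0.0939088 + 0.0811399 + 0.0406244 = 0.255439
P(Species B | the observation) ≈ 0.368

0.368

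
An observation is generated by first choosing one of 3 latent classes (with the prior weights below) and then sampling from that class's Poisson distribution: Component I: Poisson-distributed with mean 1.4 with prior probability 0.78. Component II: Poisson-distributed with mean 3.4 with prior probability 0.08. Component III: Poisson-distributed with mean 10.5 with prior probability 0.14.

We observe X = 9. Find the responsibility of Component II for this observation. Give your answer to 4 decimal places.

Apply Bayes' rule: the posterior for each component is proportional to its prior times its likelihood at x.
Poisson probabilities:
  f_I = e^(−1.4)·1.4^9/9! = 1.40403e-05
  f_II = e^(−3.4)·3.4^9/9! = 0.00558401
  f_III = e^(−10.5)·10.5^9/9! = 0.11772
Unnormalised posteriors:
  w_I·f_I = 0.78 × 1.40403e-05 = 1.09514e-05
  w_II·f_II = 0.08 × 0.00558401 = 0.000446721
  w_III·f_III = 0.14 × 0.11772 = 0.0164807
Marginal: 1.09514e-05 + 0.000446721 + 0.0164807 = 0.0169384
P(Component II | x) ≈ 0.0264

0.0264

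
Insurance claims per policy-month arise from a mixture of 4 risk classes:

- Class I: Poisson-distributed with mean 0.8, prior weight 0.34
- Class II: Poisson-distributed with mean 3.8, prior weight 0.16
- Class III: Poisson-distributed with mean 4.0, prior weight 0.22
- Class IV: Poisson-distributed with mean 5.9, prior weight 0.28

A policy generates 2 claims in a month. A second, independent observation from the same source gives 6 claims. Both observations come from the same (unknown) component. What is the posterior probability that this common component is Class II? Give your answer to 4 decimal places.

By Bayes' theorem, P(k | x) = P(Z=k) f_k(x) / Σ_j P(Z=j) f_j(x).
Since both observations come from the same component, the likelihood for component k is f_k(x₁)·f_k(x₂).
  L_I = [e^(−0.8)·0.8^2/2! = 0.143785] × [0.000163596] = 2.35226e-05
  L_II = [e^(−3.8)·3.8^2/2! = 0.161517] × [0.0935513] = 0.0151101
  L_III = [e^(−4.0)·4.0^2/2! = 0.146525] × [0.104196] = 0.0152673
  L_IV = [e^(−5.9)·5.9^2/2! = 0.04768] × [0.160488] = 0.00765207
Unnormalised posteriors:
  P(Z=I)·L_I = 0.34 × 2.35226e-05 = 7.9977e-06
  P(Z=II)·L_II = 0.16 × 0.0151101 = 0.00241762
  P(Z=III)·L_III = 0.22 × 0.0152673 = 0.0033588
  P(Z=IV)·L_IV = 0.28 × 0.00765207 = 0.00214258
Evidence: 7.9977e-06 + 0.00241762 + 0.0033588 + 0.00214258 = 0.007927
Responsibility of Class II: 0.00241762 / 0.007927 ≈ 0.3050

0.3050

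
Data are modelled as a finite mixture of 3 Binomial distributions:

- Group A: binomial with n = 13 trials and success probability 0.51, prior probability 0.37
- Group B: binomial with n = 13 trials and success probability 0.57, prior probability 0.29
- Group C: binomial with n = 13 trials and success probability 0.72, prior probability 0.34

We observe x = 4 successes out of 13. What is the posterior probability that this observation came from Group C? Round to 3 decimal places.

0.017

Apply Bayes' rule: the posterior for each component is proportional to its prior times its likelihood at x.
Evaluate each component's likelihood at the observed value:
  f_A = C(13,4)·0.51^4·0.49^9 = 715·0.067652·0.00162841 = 0.0787683
  f_B = C(13,4)·0.57^4·0.43^9 = 715·0.10556·0.000502593 = 0.0379334
  f_C = C(13,4)·0.72^4·0.28^9 = 715·0.268739·1.05785e-05 = 0.00203263
Prior × likelihood for each component:
  w_A·f_A = 0.37 × 0.0787683 = 0.0291443
  w_B·f_B = 0.29 × 0.0379334 = 0.0110007
  w_C·f_C = 0.34 × 0.00203263 = 0.000691094
Evidence: 0.0291443 + 0.0110007 + 0.000691094 = 0.040836
P(Group C | 4 successes out of 13) = 0.000691094 / 0.040836 ≈ 0.017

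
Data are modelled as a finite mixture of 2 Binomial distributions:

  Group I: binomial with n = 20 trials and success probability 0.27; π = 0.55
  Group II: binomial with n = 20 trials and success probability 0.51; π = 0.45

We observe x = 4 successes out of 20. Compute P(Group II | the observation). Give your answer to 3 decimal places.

0.017

By Bayes' theorem, P(k | x) = P(Z=k) f_k(x) / Σ_j P(Z=j) f_j(x).
Evaluate each component's likelihood at the observed value:
  p_I = C(20,4)·0.27^4·0.73^16 = 4845·0.00531441·0.00650378 = 0.167461
  p_II = C(20,4)·0.51^4·0.49^16 = 4845·0.067652·1.10443e-05 = 0.00362003
Weight by the priors:
  P(Z=I)·p_I = 0.55 × 0.167461 = 0.0921037
  P(Z=II)·p_II = 0.45 × 0.00362003 = 0.00162901
Sum: 0.0921037 + 0.00162901 = 0.0937328
Responsibility of Group II: 0.00162901 / 0.0937328 ≈ 0.017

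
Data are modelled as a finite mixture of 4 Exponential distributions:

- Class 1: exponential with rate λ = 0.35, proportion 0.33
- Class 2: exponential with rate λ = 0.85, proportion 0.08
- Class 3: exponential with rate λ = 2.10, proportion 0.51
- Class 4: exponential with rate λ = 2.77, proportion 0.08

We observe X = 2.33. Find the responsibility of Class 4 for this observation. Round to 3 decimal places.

0.005

By Bayes' theorem, P(k | x) = π_k f_k(x) / Σ_j π_j f_j(x).
Component likelihoods at x = 2.33:
  f_1 = 0.154846
  f_2 = 0.1173
  f_3 = 0.0157477
  f_4 = 0.00436013
Unnormalised posteriors:
  π_1·f_1 = 0.33 × 0.154846 = 0.0510993
  π_2·f_2 = 0.08 × 0.1173 = 0.00938401
  π_3·f_3 = 0.51 × 0.0157477 = 0.00803131
  π_4·f_4 = 0.08 × 0.00436013 = 0.000348811
Marginal: 0.0510993 + 0.00938401 + 0.00803131 + 0.000348811 = 0.0688634
P(Class 4 | data) = 0.000348811 / 0.0688634 ≈ 0.005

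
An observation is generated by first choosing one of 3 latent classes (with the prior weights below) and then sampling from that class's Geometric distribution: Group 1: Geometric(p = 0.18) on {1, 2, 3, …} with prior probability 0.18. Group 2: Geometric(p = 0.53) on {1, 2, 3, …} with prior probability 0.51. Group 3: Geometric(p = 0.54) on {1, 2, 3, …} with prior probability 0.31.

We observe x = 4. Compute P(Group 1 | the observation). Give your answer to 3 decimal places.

P(component k | x) = π_k·f_k(x) / marginal(x), where marginal(x) = Σ_j π_j·f_j(x).
Component likelihoods at x = 4:
  p_1 = 0.0992462
  p_2 = 0.0550262
  p_3 = 0.0525614
Weight by the priors:
  π_1·p_1 = 0.18 × 0.0992462 = 0.0178643
  π_2·p_2 = 0.51 × 0.0550262 = 0.0280634
  π_3·p_3 = 0.31 × 0.0525614 = 0.016294
Sum: 0.0178643 + 0.0280634 + 0.016294 = 0.0622217
Responsibility of Group 1: 0.0178643 / 0.0622217 ≈ 0.287

0.287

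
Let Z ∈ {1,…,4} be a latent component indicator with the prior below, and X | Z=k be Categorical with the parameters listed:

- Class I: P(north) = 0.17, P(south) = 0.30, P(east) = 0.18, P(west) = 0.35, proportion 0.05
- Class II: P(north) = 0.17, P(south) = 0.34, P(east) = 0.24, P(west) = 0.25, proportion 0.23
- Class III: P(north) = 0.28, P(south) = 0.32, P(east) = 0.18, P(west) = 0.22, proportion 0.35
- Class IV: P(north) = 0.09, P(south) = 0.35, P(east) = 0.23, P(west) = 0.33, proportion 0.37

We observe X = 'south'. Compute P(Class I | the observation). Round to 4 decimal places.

0.0448

Apply Bayes' rule: the posterior for each component is proportional to its prior times its likelihood at x.
Evaluate each component's likelihood at the observed value:
  L_I = P(south | comp) = 0.30
  L_II = P(south | comp) = 0.34
  L_III = P(south | comp) = 0.32
  L_IV = P(south | comp) = 0.35
Prior × likelihood for each component:
  w_I·L_I = 0.05 × 0.3 = 0.015
  w_II·L_II = 0.23 × 0.34 = 0.0782
  w_III·L_III = 0.35 × 0.32 = 0.112
  w_IV·L_IV = 0.37 × 0.35 = 0.1295
Evidence: 0.015 + 0.0782 + 0.112 + 0.1295 = 0.3347
So the posterior for Class I is 0.015 / 0.3347 ≈ 0.0448.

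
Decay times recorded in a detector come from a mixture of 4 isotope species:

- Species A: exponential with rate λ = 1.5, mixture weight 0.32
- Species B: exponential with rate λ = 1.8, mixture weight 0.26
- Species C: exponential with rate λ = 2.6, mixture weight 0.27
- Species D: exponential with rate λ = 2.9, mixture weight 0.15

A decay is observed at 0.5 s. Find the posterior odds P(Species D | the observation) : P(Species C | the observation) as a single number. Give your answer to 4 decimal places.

Posterior odds = (w_i f_i(x)) / (w_j f_j(x)); the normalising sum cancels.
Evaluate each component's likelihood at the observed value:
  L_A = 1.5·e^(−1.5·0.5) = 1.5·e^(−0.7500) = 0.70855
  L_B = 1.8·e^(−1.8·0.5) = 1.8·e^(−0.9000) = 0.731825
  L_C = 2.6·e^(−2.6·0.5) = 2.6·e^(−1.3000) = 0.708583
  L_D = 2.9·e^(−2.9·0.5) = 2.9·e^(−1.4500) = 0.680254
Odds = (0.15/0.27) × (0.680254/0.708583) = 0.555556 × 0.96002 ≈ 0.5333

0.5333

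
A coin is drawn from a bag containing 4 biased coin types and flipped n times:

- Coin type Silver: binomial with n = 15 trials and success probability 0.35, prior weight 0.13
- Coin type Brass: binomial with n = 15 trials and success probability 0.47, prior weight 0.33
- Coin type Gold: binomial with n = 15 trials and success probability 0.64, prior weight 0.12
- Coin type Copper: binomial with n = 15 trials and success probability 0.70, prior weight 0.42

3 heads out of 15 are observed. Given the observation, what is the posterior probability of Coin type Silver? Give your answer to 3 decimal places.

0.650

The responsibility of component k is w_k f_k(x) divided by Σ_j w_j f_j(x).
Component likelihoods at x = 3 heads out of 15:
  p_Silver = C(15,3)·0.35^3·0.65^12 = 455·0.042875·0.00568801 = 0.110962
  p_Brass = C(15,3)·0.47^3·0.53^12 = 455·0.103823·0.000491259 = 0.0232068
  p_Gold = C(15,3)·0.64^3·0.36^12 = 455·0.262144·4.73838e-06 = 0.000565173
  p_Copper = C(15,3)·0.70^3·0.30^12 = 455·0.343·5.31441e-07 = 8.29393e-05
Prior × likelihood for each component:
  w_Silver·p_Silver = 0.13 × 0.110962 = 0.0144251
  w_Brass·p_Brass = 0.33 × 0.0232068 = 0.00765825
  w_Gold·p_Gold = 0.12 × 0.000565173 = 6.78207e-05
  w_Copper·p_Copper = 0.42 × 8.29393e-05 = 3.48345e-05
Marginal: 0.0144251 + 0.00765825 + 6.78207e-05 + 3.48345e-05 = 0.022186
So the posterior for Coin type Silver is 0.0144251 / 0.022186 ≈ 0.650.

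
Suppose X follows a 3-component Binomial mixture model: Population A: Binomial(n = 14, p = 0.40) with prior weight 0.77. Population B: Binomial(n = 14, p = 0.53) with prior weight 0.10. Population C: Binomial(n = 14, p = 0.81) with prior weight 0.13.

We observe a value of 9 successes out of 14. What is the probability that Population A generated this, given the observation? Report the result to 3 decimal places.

The responsibility of component k is π_k f_k(x) divided by Σ_j π_j f_j(x).
Component likelihoods at x = 9 successes out of 14:
  f_A = C(14,9)·0.40^9·0.60^5 = 2002·0.000262144·0.07776 = 0.0408094
  f_B = C(14,9)·0.53^9·0.47^5 = 2002·0.00329976·0.0229345 = 0.151508
  f_C = C(14,9)·0.81^9·0.19^5 = 2002·0.150095·0.00024761 = 0.0744042
Unnormalised posteriors:
  π_A·f_A = 0.77 × 0.0408094 = 0.0314232
  π_B·f_B = 0.10 × 0.151508 = 0.0151508
  π_C·f_C = 0.13 × 0.0744042 = 0.00967254
Normaliser: 0.0314232 + 0.0151508 + 0.00967254 = 0.0562466
P(Population A | x) ≈ 0.559

0.559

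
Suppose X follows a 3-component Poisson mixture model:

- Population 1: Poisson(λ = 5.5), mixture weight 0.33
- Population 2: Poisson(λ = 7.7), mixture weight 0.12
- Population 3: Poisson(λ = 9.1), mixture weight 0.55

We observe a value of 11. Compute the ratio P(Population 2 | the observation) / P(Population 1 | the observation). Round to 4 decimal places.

1.6317

Since P(k|x) ∝ P(Z=k) f_k(x), the posterior odds are P(Z=i) f_i(x) / (P(Z=j) f_j(x)).
Evaluate each component's likelihood at the observed value:
  f_1 = 0.0142631
  f_2 = 0.0639992
  f_3 = 0.0991334
0.00767991 / 0.00470683 ≈ 1.6317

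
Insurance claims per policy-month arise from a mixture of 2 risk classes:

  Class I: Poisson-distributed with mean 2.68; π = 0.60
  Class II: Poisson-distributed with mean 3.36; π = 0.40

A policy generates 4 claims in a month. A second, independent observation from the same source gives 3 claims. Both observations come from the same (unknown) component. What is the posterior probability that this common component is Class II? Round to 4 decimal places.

0.4545

By Bayes' theorem, P(k | x) = π_k f_k(x) / Σ_j π_j f_j(x).
Since both observations come from the same component, the likelihood for component k is f_k(x₁)·f_k(x₂).
  p_I = [0.147373] × [0.21996] = 0.0324162
  p_II = [0.184466] × [0.219602] = 0.0405092
Prior × likelihood for each component:
  π_I·p_I = 0.60 × 0.0324162 = 0.0194497
  π_II·p_II = 0.40 × 0.0405092 = 0.0162037
Evidence: 0.0194497 + 0.0162037 = 0.0356534
Responsibility of Class II: 0.0162037 / 0.0356534 ≈ 0.4545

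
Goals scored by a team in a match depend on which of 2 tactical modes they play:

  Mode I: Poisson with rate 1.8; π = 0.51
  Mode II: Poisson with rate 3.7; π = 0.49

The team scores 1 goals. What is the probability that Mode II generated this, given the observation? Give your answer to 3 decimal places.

0.228

By Bayes' theorem, P(k | x) = P(Z=k) f_k(x) / Σ_j P(Z=j) f_j(x).
Evaluate each component's likelihood at the observed value:
  p_I = e^(−1.8)·1.8^1/1! = 0.297538
  p_II = e^(−3.7)·3.7^1/1! = 0.091477
Multiply by the mixture weights:
  P(Z=I)·p_I = 0.51 × 0.297538 = 0.151744
  P(Z=II)·p_II = 0.49 × 0.091477 = 0.0448238
Denominator: 0.151744 + 0.0448238 = 0.196568
So the posterior for Mode II is 0.0448238 / 0.196568 ≈ 0.228.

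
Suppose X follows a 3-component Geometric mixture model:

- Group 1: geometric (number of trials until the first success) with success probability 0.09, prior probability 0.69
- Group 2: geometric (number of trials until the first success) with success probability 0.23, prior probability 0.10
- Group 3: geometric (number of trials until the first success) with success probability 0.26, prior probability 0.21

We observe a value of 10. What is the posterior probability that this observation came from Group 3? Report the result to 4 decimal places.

By Bayes' theorem, P(k | x) = π_k f_k(x) / Σ_j π_j f_j(x).
Component likelihoods at x = 10:
  L_1 = 0.0385137
  L_2 = 0.0218849
  L_3 = 0.0173005
Weight by the priors:
  π_1·L_1 = 0.69 × 0.0385137 = 0.0265744
  π_2·L_2 = 0.10 × 0.0218849 = 0.00218849
  π_3·L_3 = 0.21 × 0.0173005 = 0.00363311
Sum: 0.0265744 + 0.00218849 + 0.00363311 = 0.032396
So the posterior for Group 3 is 0.00363311 / 0.032396 ≈ 0.1121.

0.1121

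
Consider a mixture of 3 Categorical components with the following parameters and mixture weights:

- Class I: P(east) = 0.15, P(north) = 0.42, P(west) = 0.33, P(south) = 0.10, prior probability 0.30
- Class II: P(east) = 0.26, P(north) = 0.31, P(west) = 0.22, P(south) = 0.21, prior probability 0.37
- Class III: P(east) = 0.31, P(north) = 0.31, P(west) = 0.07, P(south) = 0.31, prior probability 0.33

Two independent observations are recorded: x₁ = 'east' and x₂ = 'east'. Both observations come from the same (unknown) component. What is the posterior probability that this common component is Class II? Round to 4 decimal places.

0.3940

P(component k | x) = π_k·f_k(x) / marginal(x), where marginal(x) = Σ_j π_j·f_j(x).
Since both observations come from the same component, the likelihood for component k is f_k(x₁)·f_k(x₂).
  L_I = [P(east | comp) = 0.15] × [0.15] = 0.0225
  L_II = [P(east | comp) = 0.26] × [0.26] = 0.0676
  L_III = [P(east | comp) = 0.31] × [0.31] = 0.0961
Weight by the priors:
  π_I·L_I = 0.30 × 0.0225 = 0.00675
  π_II·L_II = 0.37 × 0.0676 = 0.025012
  π_III·L_III = 0.33 × 0.0961 = 0.031713
Normaliser: 0.00675 + 0.025012 + 0.031713 = 0.063475
P(Class II | data) ≈ 0.3940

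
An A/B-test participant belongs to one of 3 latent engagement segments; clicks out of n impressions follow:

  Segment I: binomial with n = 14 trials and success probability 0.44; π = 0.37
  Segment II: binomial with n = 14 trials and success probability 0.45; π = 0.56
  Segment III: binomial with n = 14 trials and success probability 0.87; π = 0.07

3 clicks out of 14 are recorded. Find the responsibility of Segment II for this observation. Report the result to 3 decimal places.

0.570

By Bayes' theorem, P(k | x) = π_k f_k(x) / Σ_j π_j f_j(x).
Component likelihoods at x = 3 clicks out of 14:
  L_I = C(14,3)·0.44^3·0.56^11 = 364·0.085184·0.00169851 = 0.0526657
  L_II = C(14,3)·0.45^3·0.55^11 = 364·0.091125·0.00139312 = 0.0462092
  L_III = C(14,3)·0.87^3·0.13^11 = 364·0.658503·1.79216e-10 = 4.29572e-08
Prior × likelihood for each component:
  π_I·L_I = 0.37 × 0.0526657 = 0.0194863
  π_II·L_II = 0.56 × 0.0462092 = 0.0258772
  π_III·L_III = 0.07 × 4.29572e-08 = 3.007e-09
Normaliser: 0.0194863 + 0.0258772 + 3.007e-09 = 0.0453635
So the posterior for Segment II is 0.0258772 / 0.0453635 ≈ 0.570.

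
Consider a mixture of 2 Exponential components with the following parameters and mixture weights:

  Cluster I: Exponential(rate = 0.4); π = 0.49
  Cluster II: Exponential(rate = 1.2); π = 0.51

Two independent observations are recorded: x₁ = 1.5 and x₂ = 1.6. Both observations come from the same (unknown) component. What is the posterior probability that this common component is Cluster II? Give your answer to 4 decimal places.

0.4396

Apply Bayes' rule: the posterior for each component is proportional to its prior times its likelihood at x.
Since both observations come from the same component, the likelihood for component k is f_k(x₁)·f_k(x₂).
  L_I = [0.219525] × [0.210917] = 0.0463015
  L_II = [0.198359] × [0.175928] = 0.0348969
Unnormalised posteriors:
  π_I·L_I = 0.49 × 0.0463015 = 0.0226877
  π_II·L_II = 0.51 × 0.0348969 = 0.0177974
Marginal: 0.0226877 + 0.0177974 = 0.0404851
P(Cluster II | x₁,x₂) = 0.0177974 / 0.0404851 ≈ 0.4396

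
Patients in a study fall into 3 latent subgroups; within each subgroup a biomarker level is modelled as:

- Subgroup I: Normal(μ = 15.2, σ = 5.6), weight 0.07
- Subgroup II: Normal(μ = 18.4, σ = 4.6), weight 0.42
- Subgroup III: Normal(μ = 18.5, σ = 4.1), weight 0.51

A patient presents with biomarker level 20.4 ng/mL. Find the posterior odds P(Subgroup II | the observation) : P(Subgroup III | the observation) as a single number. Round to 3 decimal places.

0.744

Only the two components matter; the odds are (π_i f_i(x)) / (π_j f_j(x)).
Component likelihoods at x = 20.4 ng/mL:
  f_I = (1/(5.6·√(2π)))·exp(−(20.4−15.2)²/(2·5.6²)) = 0.071240·exp(-0.43112) = 0.0462901
  f_II = (1/(4.6·√(2π)))·exp(−(20.4−18.4)²/(2·4.6²)) = 0.086727·exp(-0.09452) = 0.0789048
  f_III = (1/(4.1·√(2π)))·exp(−(20.4−18.5)²/(2·4.1²)) = 0.097303·exp(-0.10738) = 0.0873963
0.03314 / 0.0445721 ≈ 0.744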